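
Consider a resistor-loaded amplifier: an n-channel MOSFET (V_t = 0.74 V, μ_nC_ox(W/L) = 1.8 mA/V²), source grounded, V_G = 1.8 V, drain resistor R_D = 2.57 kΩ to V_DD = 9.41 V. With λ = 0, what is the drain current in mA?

I_D = 1.01 mA

V_GS = V_G = 1.8 V, so V_ov = 1.8 − 0.74 = 1.06 V.
Assume saturation: I_D = ½ k_n V_ov² = 0.5 × 1.8 × 1.06² = 1.01 mA, giving V_DS = V_DD − I_D R_D = 9.41 − 1.01 × 2.57 = 6.81 V.
V_DS = 6.81 V ≥ V_ov = 1.06 V, confirming saturation.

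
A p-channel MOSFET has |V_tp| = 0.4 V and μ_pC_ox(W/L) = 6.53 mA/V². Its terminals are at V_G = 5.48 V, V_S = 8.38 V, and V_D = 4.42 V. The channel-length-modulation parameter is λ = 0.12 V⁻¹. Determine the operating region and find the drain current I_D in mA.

Saturation; I_D = 30.1 mA

V_SG = V_S − V_G = 8.38 − 5.48 = 2.9 V; V_SD = V_S − V_D = 8.38 − 4.42 = 3.96 V.
V_ov = V_SG − |V_tp| = 2.9 − 0.4 = 2.5 V.
Since V_SD = 3.96 V ≥ V_ov = 2.5 V, the device is in saturation.
I_D = ½ k_p V_ov² (1 + λ V_SD) = 0.5 × 6.53 × 2.5² × (1 + 0.12 × 3.96) = 30.1 mA.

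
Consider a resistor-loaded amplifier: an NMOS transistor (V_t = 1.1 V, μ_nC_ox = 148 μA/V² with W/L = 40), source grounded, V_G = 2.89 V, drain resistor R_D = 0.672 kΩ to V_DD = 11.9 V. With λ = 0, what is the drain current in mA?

V_GS = V_G = 2.89 V, so V_ov = 2.89 − 1.1 = 1.79 V.
k_n = μ_nC_ox · (W/L) = 5.92 mA/V².
Assume saturation: I_D = ½ k_n V_ov² = 0.5 × 5.92 × 1.79² = 9.48 mA, giving V_DS = V_DD − I_D R_D = 11.9 − 9.48 × 0.672 = 5.53 V.
V_DS = 5.53 V ≥ V_ov = 1.79 V, confirming saturation.

I_D = 9.48 mA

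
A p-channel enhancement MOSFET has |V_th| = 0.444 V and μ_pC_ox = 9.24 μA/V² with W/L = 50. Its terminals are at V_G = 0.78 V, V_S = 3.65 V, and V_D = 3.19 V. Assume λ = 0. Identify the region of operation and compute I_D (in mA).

V_SG = V_S − V_G = 3.65 − 0.78 = 2.87 V; V_SD = V_S − V_D = 3.65 − 3.19 = 0.46 V.
k_p = μ_pC_ox · (W/L) = 0.462 mA/V².
V_ov = V_SG − |V_th| = 2.87 − 0.444 = 2.43 V.
Since V_SD = 0.46 V < V_ov = 2.43 V, the device is in the triode region.
I_D = k_p [V_ov · V_SD − ½ V_SD²] = 0.462 × [2.43 × 0.46 − 0.5 × 0.46²] = 0.467 mA.

Triode; I_D = 0.467 mA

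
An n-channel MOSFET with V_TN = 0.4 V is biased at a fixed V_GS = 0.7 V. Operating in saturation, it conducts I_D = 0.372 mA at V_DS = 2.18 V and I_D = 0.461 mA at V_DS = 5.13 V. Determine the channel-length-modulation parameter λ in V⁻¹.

With V_GS fixed, I_D ∝ (1 + λ V_DS) in saturation, so I_D2/I_D1 = (1 + λ V_DS2)/(1 + λ V_DS1).
0.461/0.372 = 1.239 = (1 + 5.13 λ)/(1 + 2.18 λ).
Solving: λ (I_D1 V_DS2 − I_D2 V_DS1) = I_D2 − I_D1, so λ = (0.461 − 0.372) / (0.372 × 5.13 − 0.461 × 2.18) = 0.089 / 0.903 = 0.0985 V⁻¹.

λ = 0.0985 V⁻¹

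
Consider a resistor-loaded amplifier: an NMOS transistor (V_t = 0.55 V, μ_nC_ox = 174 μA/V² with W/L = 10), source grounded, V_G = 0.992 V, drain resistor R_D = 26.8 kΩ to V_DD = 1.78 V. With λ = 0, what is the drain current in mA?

I_D = 0.0630 mA

V_GS = V_G = 0.992 V, so V_ov = 0.992 − 0.55 = 0.442 V.
k_n = μ_nC_ox · (W/L) = 1.74 mA/V².
Assume saturation: I_D = ½ k_n V_ov² = 0.5 × 1.74 × 0.442² = 0.17 mA, giving V_DS = V_DD − I_D R_D = 1.78 − 0.17 × 26.8 = -2.78 V.
But -2.78 V < V_ov = 0.442 V, so the device is actually in triode.
In triode I_D = k_n[V_ov V_DS − ½ V_DS²] and I_D = (V_DD − V_DS)/R_D. Equating: 23.3 V_DS² − 21.61 V_DS + 1.78 = 0, giving V_DS = 0.0914 V (the root below V_ov).
I_D = (1.78 − 0.0914) / 26.8 = 0.063 mA.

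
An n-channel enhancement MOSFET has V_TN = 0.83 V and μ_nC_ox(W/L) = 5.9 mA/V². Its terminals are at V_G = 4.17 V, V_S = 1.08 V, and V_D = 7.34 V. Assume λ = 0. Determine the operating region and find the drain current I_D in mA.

Saturation; I_D = 15.1 mA

V_GS = V_G − V_S = 4.17 − 1.08 = 3.09 V; V_DS = V_D − V_S = 7.34 − 1.08 = 6.26 V.
V_ov = V_GS − V_TN = 3.09 − 0.83 = 2.26 V.
Since V_DS = 6.26 V ≥ V_ov = 2.26 V, the device is in saturation.
I_D = ½ k_n V_ov² = 0.5 × 5.9 × 2.26² = 15.1 mA.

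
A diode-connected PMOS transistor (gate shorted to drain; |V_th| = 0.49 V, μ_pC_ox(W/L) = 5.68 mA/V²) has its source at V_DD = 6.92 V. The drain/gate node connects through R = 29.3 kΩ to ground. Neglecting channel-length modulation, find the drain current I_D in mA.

With gate tied to drain, V_SG = V_SD ≥ V_SG − |V_th|, so the device is in saturation.
KCL at the drain: ½ k_p (V_SG − |V_th|)² = (V_DD − V_SG)/R.
Let x = V_SG − 0.49. Then 83.2 x² + x − 6.43 = 0, giving x = 0.272 V (positive root), so V_SG = 0.762 V.
I_D = (V_DD − V_SG)/R = (6.92 − 0.762) / 29.3 = 0.21 mA.

I_D = 0.210 mA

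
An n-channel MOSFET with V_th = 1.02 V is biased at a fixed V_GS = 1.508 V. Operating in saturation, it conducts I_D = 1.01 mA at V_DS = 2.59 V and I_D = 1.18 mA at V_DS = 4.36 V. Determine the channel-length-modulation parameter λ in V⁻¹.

With V_GS fixed, I_D ∝ (1 + λ V_DS) in saturation, so I_D2/I_D1 = (1 + λ V_DS2)/(1 + λ V_DS1).
1.18/1.01 = 1.168 = (1 + 4.36 λ)/(1 + 2.59 λ).
Solving: λ (I_D1 V_DS2 − I_D2 V_DS1) = I_D2 − I_D1, so λ = (1.18 − 1.01) / (1.01 × 4.36 − 1.18 × 2.59) = 0.17 / 1.35 = 0.126 V⁻¹.

λ = 0.126 V⁻¹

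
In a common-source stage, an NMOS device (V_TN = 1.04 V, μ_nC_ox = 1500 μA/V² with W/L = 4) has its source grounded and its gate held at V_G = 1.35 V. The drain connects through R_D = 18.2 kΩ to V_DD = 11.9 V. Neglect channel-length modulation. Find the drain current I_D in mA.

I_D = 0.288 mA

V_GS = V_G = 1.35 V, so V_ov = 1.35 − 1.04 = 0.31 V.
k_n = μ_nC_ox · (W/L) = 6 mA/V².
Assume saturation: I_D = ½ k_n V_ov² = 0.5 × 6 × 0.31² = 0.288 mA, giving V_DS = V_DD − I_D R_D = 11.9 − 0.288 × 18.2 = 6.65 V.
V_DS = 6.65 V ≥ V_ov = 0.31 V, confirming saturation.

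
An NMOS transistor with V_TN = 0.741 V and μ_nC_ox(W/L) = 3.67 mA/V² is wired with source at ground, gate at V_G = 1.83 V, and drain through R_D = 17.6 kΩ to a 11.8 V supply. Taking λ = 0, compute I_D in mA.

I_D = 0.660 mA

V_GS = V_G = 1.83 V, so V_ov = 1.83 − 0.741 = 1.09 V.
Assume saturation: I_D = ½ k_n V_ov² = 0.5 × 3.67 × 1.09² = 2.18 mA, giving V_DS = V_DD − I_D R_D = 11.8 − 2.18 × 17.6 = -26.5 V.
But -26.5 V < V_ov = 1.09 V, so the device is actually in triode.
In triode I_D = k_n[V_ov V_DS − ½ V_DS²] and I_D = (V_DD − V_DS)/R_D. Equating: 32.3 V_DS² − 71.34 V_DS + 11.8 = 0, giving V_DS = 0.18 V (the root below V_ov).
I_D = (11.8 − 0.18) / 17.6 = 0.66 mA.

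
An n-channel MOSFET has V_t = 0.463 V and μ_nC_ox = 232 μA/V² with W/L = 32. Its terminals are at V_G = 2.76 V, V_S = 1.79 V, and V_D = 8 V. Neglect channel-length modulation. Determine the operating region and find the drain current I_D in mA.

V_GS = V_G − V_S = 2.76 − 1.79 = 0.97 V; V_DS = V_D − V_S = 8 − 1.79 = 6.21 V.
k_n = μ_nC_ox · (W/L) = 7.424 mA/V².
V_ov = V_GS − V_t = 0.97 − 0.463 = 0.507 V.
Since V_DS = 6.21 V ≥ V_ov = 0.507 V, the device is in saturation.
I_D = ½ k_n V_ov² = 0.5 × 7.424 × 0.507² = 0.954 mA.

Saturation; I_D = 0.954 mA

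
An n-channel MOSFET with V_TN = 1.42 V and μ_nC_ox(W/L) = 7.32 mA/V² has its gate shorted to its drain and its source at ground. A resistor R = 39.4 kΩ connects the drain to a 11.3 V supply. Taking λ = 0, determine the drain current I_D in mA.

I_D = 0.244 mA

With gate tied to drain, V_GS = V_DS ≥ V_GS − V_TN, so the device is in saturation.
KCL at the drain: ½ k_n (V_GS − V_TN)² = (V_DD − V_GS)/R.
Let x = V_GS − 1.42. Then 144 x² + x − 9.88 = 0, giving x = 0.258 V (positive root), so V_GS = 1.68 V.
I_D = (V_DD − V_GS)/R = (11.3 − 1.68) / 39.4 = 0.244 mA.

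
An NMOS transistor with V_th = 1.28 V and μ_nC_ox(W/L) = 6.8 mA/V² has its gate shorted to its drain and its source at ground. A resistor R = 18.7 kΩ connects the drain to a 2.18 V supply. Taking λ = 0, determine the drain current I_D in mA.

I_D = 0.0422 mA

With gate tied to drain, V_GS = V_DS ≥ V_GS − V_th, so the device is in saturation.
KCL at the drain: ½ k_n (V_GS − V_th)² = (V_DD − V_GS)/R.
Let x = V_GS − 1.28. Then 63.6 x² + x − 0.9 = 0, giving x = 0.111 V (positive root), so V_GS = 1.39 V.
I_D = (V_DD − V_GS)/R = (2.18 − 1.39) / 18.7 = 0.0422 mA.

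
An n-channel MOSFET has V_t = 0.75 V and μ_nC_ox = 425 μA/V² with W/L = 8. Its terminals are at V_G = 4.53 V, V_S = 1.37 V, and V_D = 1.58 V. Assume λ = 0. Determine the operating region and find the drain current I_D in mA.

V_GS = V_G − V_S = 4.53 − 1.37 = 3.16 V; V_DS = V_D − V_S = 1.58 − 1.37 = 0.21 V.
k_n = μ_nC_ox · (W/L) = 3.4 mA/V².
V_ov = V_GS − V_t = 3.16 − 0.75 = 2.41 V.
Since V_DS = 0.21 V < V_ov = 2.41 V, the device is in the triode region.
I_D = k_n [V_ov · V_DS − ½ V_DS²] = 3.4 × [2.41 × 0.21 − 0.5 × 0.21²] = 1.65 mA.

Triode; I_D = 1.65 mA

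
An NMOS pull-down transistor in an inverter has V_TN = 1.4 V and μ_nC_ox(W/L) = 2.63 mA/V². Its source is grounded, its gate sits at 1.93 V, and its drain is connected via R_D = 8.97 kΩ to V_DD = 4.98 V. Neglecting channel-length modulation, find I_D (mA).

I_D = 0.369 mA

V_GS = V_G = 1.93 V, so V_ov = 1.93 − 1.4 = 0.53 V.
Assume saturation: I_D = ½ k_n V_ov² = 0.5 × 2.63 × 0.53² = 0.369 mA, giving V_DS = V_DD − I_D R_D = 4.98 − 0.369 × 8.97 = 1.67 V.
V_DS = 1.67 V ≥ V_ov = 0.53 V, confirming saturation.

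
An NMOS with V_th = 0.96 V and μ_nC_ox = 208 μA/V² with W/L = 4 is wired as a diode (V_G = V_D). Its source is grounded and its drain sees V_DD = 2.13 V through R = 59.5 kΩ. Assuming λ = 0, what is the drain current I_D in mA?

I_D = 0.0163 mA

With gate tied to drain, V_GS = V_DS ≥ V_GS − V_th, so the device is in saturation.
k_n = μ_nC_ox · (W/L) = 0.832 mA/V².
KCL at the drain: ½ k_n (V_GS − V_th)² = (V_DD − V_GS)/R.
Let x = V_GS − 0.96. Then 24.8 x² + x − 1.17 = 0, giving x = 0.198 V (positive root), so V_GS = 1.16 V.
I_D = (V_DD − V_GS)/R = (2.13 − 1.16) / 59.5 = 0.0163 mA.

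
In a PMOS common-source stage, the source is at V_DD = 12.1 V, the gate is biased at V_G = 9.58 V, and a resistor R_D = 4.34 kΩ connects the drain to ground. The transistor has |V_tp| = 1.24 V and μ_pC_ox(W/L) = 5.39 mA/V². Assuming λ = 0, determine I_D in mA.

I_D = 2.68 mA

V_SG = V_DD − V_G = 12.1 − 9.58 = 2.52 V, so V_ov = 2.52 − 1.24 = 1.28 V.
Assume saturation: I_D = ½ k_p V_ov² = 0.5 × 5.39 × 1.28² = 4.42 mA, giving V_SD = V_DD − I_D R_D = 12.1 − 4.42 × 4.34 = -7.06 V.
But -7.06 V < V_ov = 1.28 V, so the device is actually in triode.
In triode I_D = k_p[V_ov V_SD − ½ V_SD²] and I_D = (V_DD − V_SD)/R_D. Equating: 11.7 V_SD² − 30.94 V_SD + 12.1 = 0, giving V_SD = 0.477 V (the root below V_ov).
I_D = (12.1 − 0.477) / 4.34 = 2.68 mA.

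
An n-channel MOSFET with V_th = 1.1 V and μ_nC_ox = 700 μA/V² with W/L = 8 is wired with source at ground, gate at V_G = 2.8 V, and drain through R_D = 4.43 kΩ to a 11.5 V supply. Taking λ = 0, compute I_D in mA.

I_D = 2.53 mA

V_GS = V_G = 2.8 V, so V_ov = 2.8 − 1.1 = 1.7 V.
k_n = μ_nC_ox · (W/L) = 5.6 mA/V².
Assume saturation: I_D = ½ k_n V_ov² = 0.5 × 5.6 × 1.7² = 8.09 mA, giving V_DS = V_DD − I_D R_D = 11.5 − 8.09 × 4.43 = -24.3 V.
But -24.3 V < V_ov = 1.7 V, so the device is actually in triode.
In triode I_D = k_n[V_ov V_DS − ½ V_DS²] and I_D = (V_DD − V_DS)/R_D. Equating: 12.4 V_DS² − 43.17 V_DS + 11.5 = 0, giving V_DS = 0.291 V (the root below V_ov).
I_D = (11.5 − 0.291) / 4.43 = 2.53 mA.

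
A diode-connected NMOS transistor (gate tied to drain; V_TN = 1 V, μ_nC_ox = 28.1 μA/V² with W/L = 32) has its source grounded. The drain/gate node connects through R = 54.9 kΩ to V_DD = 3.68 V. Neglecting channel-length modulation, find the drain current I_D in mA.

With gate tied to drain, V_GS = V_DS ≥ V_GS − V_TN, so the device is in saturation.
k_n = μ_nC_ox · (W/L) = 0.8992 mA/V².
KCL at the drain: ½ k_n (V_GS − V_TN)² = (V_DD − V_GS)/R.
Let x = V_GS − 1. Then 24.7 x² + x − 2.68 = 0, giving x = 0.31 V (positive root), so V_GS = 1.31 V.
I_D = (V_DD − V_GS)/R = (3.68 − 1.31) / 54.9 = 0.0432 mA.

I_D = 0.0432 mA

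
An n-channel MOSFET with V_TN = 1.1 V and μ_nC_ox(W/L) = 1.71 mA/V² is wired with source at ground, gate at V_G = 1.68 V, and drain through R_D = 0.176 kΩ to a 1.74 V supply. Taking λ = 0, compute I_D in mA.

I_D = 0.288 mA

V_GS = V_G = 1.68 V, so V_ov = 1.68 − 1.1 = 0.58 V.
Assume saturation: I_D = ½ k_n V_ov² = 0.5 × 1.71 × 0.58² = 0.288 mA, giving V_DS = V_DD − I_D R_D = 1.74 − 0.288 × 0.176 = 1.69 V.
V_DS = 1.69 V ≥ V_ov = 0.58 V, confirming saturation.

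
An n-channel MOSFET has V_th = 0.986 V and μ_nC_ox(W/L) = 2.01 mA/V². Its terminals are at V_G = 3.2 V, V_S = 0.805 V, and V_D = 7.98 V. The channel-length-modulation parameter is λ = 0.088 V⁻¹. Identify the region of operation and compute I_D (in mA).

Saturation; I_D = 3.25 mA

V_GS = V_G − V_S = 3.2 − 0.805 = 2.4 V; V_DS = V_D − V_S = 7.98 − 0.805 = 7.18 V.
V_ov = V_GS − V_th = 2.4 − 0.986 = 1.41 V.
Since V_DS = 7.18 V ≥ V_ov = 1.41 V, the device is in saturation.
I_D = ½ k_n V_ov² (1 + λ V_DS) = 0.5 × 2.01 × 1.41² × (1 + 0.088 × 7.18) = 3.25 mA.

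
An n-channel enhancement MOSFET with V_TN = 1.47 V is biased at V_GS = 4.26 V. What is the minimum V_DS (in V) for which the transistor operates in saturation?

The boundary between triode and saturation is V_DS = V_GS − V_TN = V_ov.
V_ov = 4.26 − 1.47 = 2.79 V.

V_DS,sat = 2.79 V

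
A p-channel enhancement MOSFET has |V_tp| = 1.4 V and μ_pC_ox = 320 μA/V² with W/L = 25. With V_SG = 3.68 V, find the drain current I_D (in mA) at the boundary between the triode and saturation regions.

I_D = 20.8 mA

At the boundary V_SD = V_ov = V_SG − |V_tp| = 3.68 − 1.4 = 2.28 V.
k_p = μ_pC_ox · (W/L) = 8 mA/V².
I_D = ½ k_p V_ov² = 0.5 × 8 × 2.28² = 20.8 mA.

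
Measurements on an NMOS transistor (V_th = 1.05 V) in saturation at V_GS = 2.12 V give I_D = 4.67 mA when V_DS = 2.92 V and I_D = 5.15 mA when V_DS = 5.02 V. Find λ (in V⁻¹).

With V_GS fixed, I_D ∝ (1 + λ V_DS) in saturation, so I_D2/I_D1 = (1 + λ V_DS2)/(1 + λ V_DS1).
5.15/4.67 = 1.103 = (1 + 5.02 λ)/(1 + 2.92 λ).
Solving: λ (I_D1 V_DS2 − I_D2 V_DS1) = I_D2 − I_D1, so λ = (5.15 − 4.67) / (4.67 × 5.02 − 5.15 × 2.92) = 0.48 / 8.41 = 0.0571 V⁻¹.

λ = 0.0571 V⁻¹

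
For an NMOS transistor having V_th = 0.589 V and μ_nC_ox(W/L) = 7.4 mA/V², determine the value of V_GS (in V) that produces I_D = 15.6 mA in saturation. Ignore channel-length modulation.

V_GS = 2.64 V

In saturation I_D = ½ k_n (V_GS − V_th)², so V_GS − V_th = √(2 I_D / k_n) = √(2 × 15.6 / 7.4) = 2.05 V.
V_GS = 0.589 + 2.05 = 2.64 V.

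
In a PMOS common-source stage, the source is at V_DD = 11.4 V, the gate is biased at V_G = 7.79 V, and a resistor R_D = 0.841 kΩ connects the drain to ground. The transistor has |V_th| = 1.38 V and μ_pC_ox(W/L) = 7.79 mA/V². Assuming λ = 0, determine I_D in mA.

V_SG = V_DD − V_G = 11.4 − 7.79 = 3.61 V, so V_ov = 3.61 − 1.38 = 2.23 V.
Assume saturation: I_D = ½ k_p V_ov² = 0.5 × 7.79 × 2.23² = 19.4 mA, giving V_SD = V_DD − I_D R_D = 11.4 − 19.4 × 0.841 = -4.89 V.
But -4.89 V < V_ov = 2.23 V, so the device is actually in triode.
In triode I_D = k_p[V_ov V_SD − ½ V_SD²] and I_D = (V_DD − V_SD)/R_D. Equating: 3.28 V_SD² − 15.61 V_SD + 11.4 = 0, giving V_SD = 0.9 V (the root below V_ov).
I_D = (11.4 − 0.9) / 0.841 = 12.5 mA.

I_D = 12.5 mA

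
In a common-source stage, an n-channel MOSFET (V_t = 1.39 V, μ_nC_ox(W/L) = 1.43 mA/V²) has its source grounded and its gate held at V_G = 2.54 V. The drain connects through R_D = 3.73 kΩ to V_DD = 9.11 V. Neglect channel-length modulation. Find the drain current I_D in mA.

V_GS = V_G = 2.54 V, so V_ov = 2.54 − 1.39 = 1.15 V.
Assume saturation: I_D = ½ k_n V_ov² = 0.5 × 1.43 × 1.15² = 0.946 mA, giving V_DS = V_DD − I_D R_D = 9.11 − 0.946 × 3.73 = 5.58 V.
V_DS = 5.58 V ≥ V_ov = 1.15 V, confirming saturation.

I_D = 0.946 mA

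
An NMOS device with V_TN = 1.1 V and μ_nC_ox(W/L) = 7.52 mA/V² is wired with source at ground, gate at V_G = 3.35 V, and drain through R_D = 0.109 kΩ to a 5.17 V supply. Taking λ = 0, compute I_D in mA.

I_D = 19.0 mA

V_GS = V_G = 3.35 V, so V_ov = 3.35 − 1.1 = 2.25 V.
Assume saturation: I_D = ½ k_n V_ov² = 0.5 × 7.52 × 2.25² = 19 mA, giving V_DS = V_DD − I_D R_D = 5.17 − 19 × 0.109 = 3.1 V.
V_DS = 3.1 V ≥ V_ov = 2.25 V, confirming saturation.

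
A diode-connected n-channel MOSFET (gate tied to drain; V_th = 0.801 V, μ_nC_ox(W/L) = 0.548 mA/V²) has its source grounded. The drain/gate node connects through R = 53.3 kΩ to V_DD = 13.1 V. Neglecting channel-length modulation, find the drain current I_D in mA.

With gate tied to drain, V_GS = V_DS ≥ V_GS − V_th, so the device is in saturation.
KCL at the drain: ½ k_n (V_GS − V_th)² = (V_DD − V_GS)/R.
Let x = V_GS − 0.801. Then 14.6 x² + x − 12.3 = 0, giving x = 0.884 V (positive root), so V_GS = 1.69 V.
I_D = (V_DD − V_GS)/R = (13.1 − 1.69) / 53.3 = 0.214 mA.

I_D = 0.214 mA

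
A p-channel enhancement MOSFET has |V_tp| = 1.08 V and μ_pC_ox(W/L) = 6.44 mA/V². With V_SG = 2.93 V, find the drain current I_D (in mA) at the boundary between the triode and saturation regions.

At the boundary V_SD = V_ov = V_SG − |V_tp| = 2.93 − 1.08 = 1.85 V.
I_D = ½ k_p V_ov² = 0.5 × 6.44 × 1.85² = 11 mA.

I_D = 11.0 mA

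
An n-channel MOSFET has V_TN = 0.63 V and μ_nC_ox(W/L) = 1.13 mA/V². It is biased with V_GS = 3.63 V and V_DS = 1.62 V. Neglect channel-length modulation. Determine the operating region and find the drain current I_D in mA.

V_ov = V_GS − V_TN = 3.63 − 0.63 = 3 V.
Since V_DS = 1.62 V < V_ov = 3 V, the device is in the triode region.
I_D = k_n [V_ov · V_DS − ½ V_DS²] = 1.13 × [3 × 1.62 − 0.5 × 1.62²] = 4.01 mA.

Triode; I_D = 4.01 mA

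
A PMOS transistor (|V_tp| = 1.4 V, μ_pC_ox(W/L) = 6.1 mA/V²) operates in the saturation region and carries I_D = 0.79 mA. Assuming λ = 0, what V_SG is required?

In saturation I_D = ½ k_p (V_SG − |V_tp|)², so V_SG − |V_tp| = √(2 I_D / k_p) = √(2 × 0.79 / 6.1) = 0.509 V.
V_SG = 1.4 + 0.509 = 1.91 V.

V_SG = 1.91 V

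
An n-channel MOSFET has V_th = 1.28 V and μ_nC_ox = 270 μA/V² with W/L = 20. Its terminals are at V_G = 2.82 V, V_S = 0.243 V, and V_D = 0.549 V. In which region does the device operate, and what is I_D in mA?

V_GS = V_G − V_S = 2.82 − 0.243 = 2.58 V; V_DS = V_D − V_S = 0.549 − 0.243 = 0.306 V.
k_n = μ_nC_ox · (W/L) = 5.4 mA/V².
V_ov = V_GS − V_th = 2.58 − 1.28 = 1.3 V.
Since V_DS = 0.306 V < V_ov = 1.3 V, the device is in the triode region.
I_D = k_n [V_ov · V_DS − ½ V_DS²] = 5.4 × [1.3 × 0.306 − 0.5 × 0.306²] = 1.89 mA.

Triode; I_D = 1.89 mA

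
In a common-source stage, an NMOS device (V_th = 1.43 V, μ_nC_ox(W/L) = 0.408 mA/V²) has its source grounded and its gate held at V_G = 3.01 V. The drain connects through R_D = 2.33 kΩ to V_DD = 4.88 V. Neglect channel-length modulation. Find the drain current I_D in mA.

V_GS = V_G = 3.01 V, so V_ov = 3.01 − 1.43 = 1.58 V.
Assume saturation: I_D = ½ k_n V_ov² = 0.5 × 0.408 × 1.58² = 0.509 mA, giving V_DS = V_DD − I_D R_D = 4.88 − 0.509 × 2.33 = 3.69 V.
V_DS = 3.69 V ≥ V_ov = 1.58 V, confirming saturation.

I_D = 0.509 mA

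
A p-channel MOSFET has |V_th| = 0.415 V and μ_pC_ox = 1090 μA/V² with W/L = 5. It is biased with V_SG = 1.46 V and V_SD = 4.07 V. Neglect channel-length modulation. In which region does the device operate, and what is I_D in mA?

Saturation; I_D = 2.98 mA

k_p = μ_pC_ox · (W/L) = 5.45 mA/V².
V_ov = V_SG − |V_th| = 1.46 − 0.415 = 1.04 V.
Since V_SD = 4.07 V ≥ V_ov = 1.04 V, the device is in saturation.
I_D = ½ k_p V_ov² = 0.5 × 5.45 × 1.04² = 2.98 mA.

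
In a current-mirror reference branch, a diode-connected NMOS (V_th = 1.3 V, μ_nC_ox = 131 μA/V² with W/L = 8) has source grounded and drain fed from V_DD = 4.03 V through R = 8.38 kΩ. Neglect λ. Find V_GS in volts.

With gate tied to drain, V_GS = V_DS ≥ V_GS − V_th, so the device is in saturation.
k_n = μ_nC_ox · (W/L) = 1.048 mA/V².
KCL at the drain: ½ k_n (V_GS − V_th)² = (V_DD − V_GS)/R.
Let x = V_GS − 1.3. Then 4.39 x² + x − 2.73 = 0, giving x = 0.683 V (positive root), so V_GS = 1.98 V.
I_D = (V_DD − V_GS)/R = (4.03 − 1.98) / 8.38 = 0.244 mA.

V_GS = 1.98 V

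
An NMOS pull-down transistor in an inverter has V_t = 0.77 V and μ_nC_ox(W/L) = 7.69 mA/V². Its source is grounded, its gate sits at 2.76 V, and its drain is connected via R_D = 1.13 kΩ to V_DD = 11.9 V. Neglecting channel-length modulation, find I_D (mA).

I_D = 9.82 mA

V_GS = V_G = 2.76 V, so V_ov = 2.76 − 0.77 = 1.99 V.
Assume saturation: I_D = ½ k_n V_ov² = 0.5 × 7.69 × 1.99² = 15.2 mA, giving V_DS = V_DD − I_D R_D = 11.9 − 15.2 × 1.13 = -5.31 V.
But -5.31 V < V_ov = 1.99 V, so the device is actually in triode.
In triode I_D = k_n[V_ov V_DS − ½ V_DS²] and I_D = (V_DD − V_DS)/R_D. Equating: 4.34 V_DS² − 18.29 V_DS + 11.9 = 0, giving V_DS = 0.804 V (the root below V_ov).
I_D = (11.9 − 0.804) / 1.13 = 9.82 mA.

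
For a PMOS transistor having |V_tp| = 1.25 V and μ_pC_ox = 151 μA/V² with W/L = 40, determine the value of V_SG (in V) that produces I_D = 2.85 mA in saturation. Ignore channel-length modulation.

k_p = μ_pC_ox · (W/L) = 6.04 mA/V².
In saturation I_D = ½ k_p (V_SG − |V_tp|)², so V_SG − |V_tp| = √(2 I_D / k_p) = √(2 × 2.85 / 6.04) = 0.971 V.
V_SG = 1.25 + 0.971 = 2.22 V.

V_SG = 2.22 V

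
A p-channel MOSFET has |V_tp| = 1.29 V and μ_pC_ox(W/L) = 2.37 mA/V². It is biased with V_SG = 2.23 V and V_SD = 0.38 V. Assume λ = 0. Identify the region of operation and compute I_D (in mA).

V_ov = V_SG − |V_tp| = 2.23 − 1.29 = 0.94 V.
Since V_SD = 0.38 V < V_ov = 0.94 V, the device is in the triode region.
I_D = k_p [V_ov · V_SD − ½ V_SD²] = 2.37 × [0.94 × 0.38 − 0.5 × 0.38²] = 0.675 mA.

Triode; I_D = 0.675 mA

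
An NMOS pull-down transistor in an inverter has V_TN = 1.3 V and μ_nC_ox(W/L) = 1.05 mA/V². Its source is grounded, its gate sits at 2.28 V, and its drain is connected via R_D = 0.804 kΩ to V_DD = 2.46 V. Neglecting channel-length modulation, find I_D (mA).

I_D = 0.504 mA

V_GS = V_G = 2.28 V, so V_ov = 2.28 − 1.3 = 0.98 V.
Assume saturation: I_D = ½ k_n V_ov² = 0.5 × 1.05 × 0.98² = 0.504 mA, giving V_DS = V_DD − I_D R_D = 2.46 − 0.504 × 0.804 = 2.05 V.
V_DS = 2.05 V ≥ V_ov = 0.98 V, confirming saturation.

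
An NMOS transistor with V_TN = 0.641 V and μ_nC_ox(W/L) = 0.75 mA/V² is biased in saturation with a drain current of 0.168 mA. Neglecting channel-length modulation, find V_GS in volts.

In saturation I_D = ½ k_n (V_GS − V_TN)², so V_GS − V_TN = √(2 I_D / k_n) = √(2 × 0.168 / 0.75) = 0.669 V.
V_GS = 0.641 + 0.669 = 1.31 V.

V_GS = 1.31 V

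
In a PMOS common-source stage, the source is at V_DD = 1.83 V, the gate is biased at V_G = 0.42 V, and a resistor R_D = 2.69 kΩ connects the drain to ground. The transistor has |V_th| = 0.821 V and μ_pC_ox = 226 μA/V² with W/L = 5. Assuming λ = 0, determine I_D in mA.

V_SG = V_DD − V_G = 1.83 − 0.42 = 1.41 V, so V_ov = 1.41 − 0.821 = 0.589 V.
k_p = μ_pC_ox · (W/L) = 1.13 mA/V².
Assume saturation: I_D = ½ k_p V_ov² = 0.5 × 1.13 × 0.589² = 0.196 mA, giving V_SD = V_DD − I_D R_D = 1.83 − 0.196 × 2.69 = 1.3 V.
V_SD = 1.3 V ≥ V_ov = 0.589 V, confirming saturation.

I_D = 0.196 mA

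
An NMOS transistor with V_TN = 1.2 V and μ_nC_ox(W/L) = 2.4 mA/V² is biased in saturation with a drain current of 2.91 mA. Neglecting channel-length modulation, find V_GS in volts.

In saturation I_D = ½ k_n (V_GS − V_TN)², so V_GS − V_TN = √(2 I_D / k_n) = √(2 × 2.91 / 2.4) = 1.56 V.
V_GS = 1.2 + 1.56 = 2.76 V.

V_GS = 2.76 V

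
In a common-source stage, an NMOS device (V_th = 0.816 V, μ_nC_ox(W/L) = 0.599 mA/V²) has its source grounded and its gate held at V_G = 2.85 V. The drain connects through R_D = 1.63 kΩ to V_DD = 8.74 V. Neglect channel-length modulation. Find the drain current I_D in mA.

V_GS = V_G = 2.85 V, so V_ov = 2.85 − 0.816 = 2.03 V.
Assume saturation: I_D = ½ k_n V_ov² = 0.5 × 0.599 × 2.03² = 1.24 mA, giving V_DS = V_DD − I_D R_D = 8.74 − 1.24 × 1.63 = 6.72 V.
V_DS = 6.72 V ≥ V_ov = 2.03 V, confirming saturation.

I_D = 1.24 mA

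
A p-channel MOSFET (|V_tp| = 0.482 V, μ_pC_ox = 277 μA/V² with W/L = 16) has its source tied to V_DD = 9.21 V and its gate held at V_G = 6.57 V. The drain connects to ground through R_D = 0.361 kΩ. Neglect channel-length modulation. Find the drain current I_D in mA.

I_D = 10.3 mA

V_SG = V_DD − V_G = 9.21 − 6.57 = 2.64 V, so V_ov = 2.64 − 0.482 = 2.16 V.
k_p = μ_pC_ox · (W/L) = 4.432 mA/V².
Assume saturation: I_D = ½ k_p V_ov² = 0.5 × 4.432 × 2.16² = 10.3 mA, giving V_SD = V_DD − I_D R_D = 9.21 − 10.3 × 0.361 = 5.48 V.
V_SD = 5.48 V ≥ V_ov = 2.16 V, confirming saturation.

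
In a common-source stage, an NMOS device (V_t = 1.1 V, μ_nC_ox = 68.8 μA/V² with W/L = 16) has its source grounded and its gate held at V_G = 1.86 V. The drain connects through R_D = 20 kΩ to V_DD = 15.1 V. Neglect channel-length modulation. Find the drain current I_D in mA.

I_D = 0.318 mA

V_GS = V_G = 1.86 V, so V_ov = 1.86 − 1.1 = 0.76 V.
k_n = μ_nC_ox · (W/L) = 1.101 mA/V².
Assume saturation: I_D = ½ k_n V_ov² = 0.5 × 1.101 × 0.76² = 0.318 mA, giving V_DS = V_DD − I_D R_D = 15.1 − 0.318 × 20 = 8.74 V.
V_DS = 8.74 V ≥ V_ov = 0.76 V, confirming saturation.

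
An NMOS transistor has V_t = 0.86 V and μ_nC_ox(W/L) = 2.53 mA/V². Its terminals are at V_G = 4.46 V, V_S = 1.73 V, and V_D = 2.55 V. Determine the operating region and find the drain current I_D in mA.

V_GS = V_G − V_S = 4.46 − 1.73 = 2.73 V; V_DS = V_D − V_S = 2.55 − 1.73 = 0.82 V.
V_ov = V_GS − V_t = 2.73 − 0.86 = 1.87 V.
Since V_DS = 0.82 V < V_ov = 1.87 V, the device is in the triode region.
I_D = k_n [V_ov · V_DS − ½ V_DS²] = 2.53 × [1.87 × 0.82 − 0.5 × 0.82²] = 3.03 mA.

Triode; I_D = 3.03 mA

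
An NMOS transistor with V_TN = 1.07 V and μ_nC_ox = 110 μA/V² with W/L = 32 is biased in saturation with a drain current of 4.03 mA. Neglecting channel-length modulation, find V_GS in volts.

k_n = μ_nC_ox · (W/L) = 3.52 mA/V².
In saturation I_D = ½ k_n (V_GS − V_TN)², so V_GS − V_TN = √(2 I_D / k_n) = √(2 × 4.03 / 3.52) = 1.51 V.
V_GS = 1.07 + 1.51 = 2.58 V.

V_GS = 2.58 V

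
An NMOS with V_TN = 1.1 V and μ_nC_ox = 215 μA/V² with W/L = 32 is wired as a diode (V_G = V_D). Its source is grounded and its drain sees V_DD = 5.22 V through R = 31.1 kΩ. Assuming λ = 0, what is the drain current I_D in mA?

I_D = 0.126 mA

With gate tied to drain, V_GS = V_DS ≥ V_GS − V_TN, so the device is in saturation.
k_n = μ_nC_ox · (W/L) = 6.88 mA/V².
KCL at the drain: ½ k_n (V_GS − V_TN)² = (V_DD − V_GS)/R.
Let x = V_GS − 1.1. Then 107 x² + x − 4.12 = 0, giving x = 0.192 V (positive root), so V_GS = 1.29 V.
I_D = (V_DD − V_GS)/R = (5.22 − 1.29) / 31.1 = 0.126 mA.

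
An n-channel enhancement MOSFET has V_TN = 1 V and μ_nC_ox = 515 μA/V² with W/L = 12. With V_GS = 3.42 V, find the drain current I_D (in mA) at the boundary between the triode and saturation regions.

I_D = 18.1 mA

At the boundary V_DS = V_ov = V_GS − V_TN = 3.42 − 1 = 2.42 V.
k_n = μ_nC_ox · (W/L) = 6.18 mA/V².
I_D = ½ k_n V_ov² = 0.5 × 6.18 × 2.42² = 18.1 mA.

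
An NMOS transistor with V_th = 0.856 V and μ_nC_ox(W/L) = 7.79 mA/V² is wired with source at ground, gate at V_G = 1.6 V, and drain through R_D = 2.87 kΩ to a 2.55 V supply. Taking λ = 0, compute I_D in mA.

V_GS = V_G = 1.6 V, so V_ov = 1.6 − 0.856 = 0.744 V.
Assume saturation: I_D = ½ k_n V_ov² = 0.5 × 7.79 × 0.744² = 2.16 mA, giving V_DS = V_DD − I_D R_D = 2.55 − 2.16 × 2.87 = -3.64 V.
But -3.64 V < V_ov = 0.744 V, so the device is actually in triode.
In triode I_D = k_n[V_ov V_DS − ½ V_DS²] and I_D = (V_DD − V_DS)/R_D. Equating: 11.2 V_DS² − 17.63 V_DS + 2.55 = 0, giving V_DS = 0.161 V (the root below V_ov).
I_D = (2.55 − 0.161) / 2.87 = 0.832 mA.

I_D = 0.832 mA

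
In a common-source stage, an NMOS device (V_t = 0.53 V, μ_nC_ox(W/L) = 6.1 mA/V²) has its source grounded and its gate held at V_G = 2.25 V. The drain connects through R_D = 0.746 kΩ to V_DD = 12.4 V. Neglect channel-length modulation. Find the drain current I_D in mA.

V_GS = V_G = 2.25 V, so V_ov = 2.25 − 0.53 = 1.72 V.
Assume saturation: I_D = ½ k_n V_ov² = 0.5 × 6.1 × 1.72² = 9.02 mA, giving V_DS = V_DD − I_D R_D = 12.4 − 9.02 × 0.746 = 5.67 V.
V_DS = 5.67 V ≥ V_ov = 1.72 V, confirming saturation.

I_D = 9.02 mA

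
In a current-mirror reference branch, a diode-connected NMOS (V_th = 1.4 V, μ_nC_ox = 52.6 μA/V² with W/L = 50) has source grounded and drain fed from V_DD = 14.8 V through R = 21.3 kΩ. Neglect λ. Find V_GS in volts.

With gate tied to drain, V_GS = V_DS ≥ V_GS − V_th, so the device is in saturation.
k_n = μ_nC_ox · (W/L) = 2.63 mA/V².
KCL at the drain: ½ k_n (V_GS − V_th)² = (V_DD − V_GS)/R.
Let x = V_GS − 1.4. Then 28 x² + x − 13.4 = 0, giving x = 0.674 V (positive root), so V_GS = 2.07 V.
I_D = (V_DD − V_GS)/R = (14.8 − 2.07) / 21.3 = 0.597 mA.

V_GS = 2.07 V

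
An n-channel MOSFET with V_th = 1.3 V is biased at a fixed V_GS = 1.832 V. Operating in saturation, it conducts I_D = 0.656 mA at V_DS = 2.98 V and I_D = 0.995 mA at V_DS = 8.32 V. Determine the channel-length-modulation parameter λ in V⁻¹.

With V_GS fixed, I_D ∝ (1 + λ V_DS) in saturation, so I_D2/I_D1 = (1 + λ V_DS2)/(1 + λ V_DS1).
0.995/0.656 = 1.517 = (1 + 8.32 λ)/(1 + 2.98 λ).
Solving: λ (I_D1 V_DS2 − I_D2 V_DS1) = I_D2 − I_D1, so λ = (0.995 − 0.656) / (0.656 × 8.32 − 0.995 × 2.98) = 0.339 / 2.49 = 0.136 V⁻¹.

λ = 0.136 V⁻¹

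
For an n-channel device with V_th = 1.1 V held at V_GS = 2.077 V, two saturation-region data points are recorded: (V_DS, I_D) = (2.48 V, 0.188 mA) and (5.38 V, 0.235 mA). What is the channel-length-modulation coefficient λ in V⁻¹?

With V_GS fixed, I_D ∝ (1 + λ V_DS) in saturation, so I_D2/I_D1 = (1 + λ V_DS2)/(1 + λ V_DS1).
0.235/0.188 = 1.25 = (1 + 5.38 λ)/(1 + 2.48 λ).
Solving: λ (I_D1 V_DS2 − I_D2 V_DS1) = I_D2 − I_D1, so λ = (0.235 − 0.188) / (0.188 × 5.38 − 0.235 × 2.48) = 0.047 / 0.429 = 0.11 V⁻¹.

λ = 0.110 V⁻¹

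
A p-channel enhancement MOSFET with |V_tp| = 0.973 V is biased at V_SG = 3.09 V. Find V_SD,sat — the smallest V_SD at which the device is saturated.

V_SD,sat = 2.12 V

The boundary between triode and saturation is V_SD = V_SG − |V_tp| = V_ov.
V_ov = 3.09 − 0.973 = 2.12 V.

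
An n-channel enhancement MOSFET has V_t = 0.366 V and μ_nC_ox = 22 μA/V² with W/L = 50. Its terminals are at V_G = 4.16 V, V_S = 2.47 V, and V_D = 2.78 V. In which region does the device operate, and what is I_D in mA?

V_GS = V_G − V_S = 4.16 − 2.47 = 1.69 V; V_DS = V_D − V_S = 2.78 − 2.47 = 0.31 V.
k_n = μ_nC_ox · (W/L) = 1.1 mA/V².
V_ov = V_GS − V_t = 1.69 − 0.366 = 1.32 V.
Since V_DS = 0.31 V < V_ov = 1.32 V, the device is in the triode region.
I_D = k_n [V_ov · V_DS − ½ V_DS²] = 1.1 × [1.32 × 0.31 − 0.5 × 0.31²] = 0.399 mA.

Triode; I_D = 0.399 mA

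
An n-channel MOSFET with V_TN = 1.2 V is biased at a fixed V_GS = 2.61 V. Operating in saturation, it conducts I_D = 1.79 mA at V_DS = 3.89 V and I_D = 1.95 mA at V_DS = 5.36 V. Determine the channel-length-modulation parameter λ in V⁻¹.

With V_GS fixed, I_D ∝ (1 + λ V_DS) in saturation, so I_D2/I_D1 = (1 + λ V_DS2)/(1 + λ V_DS1).
1.95/1.79 = 1.089 = (1 + 5.36 λ)/(1 + 3.89 λ).
Solving: λ (I_D1 V_DS2 − I_D2 V_DS1) = I_D2 − I_D1, so λ = (1.95 − 1.79) / (1.79 × 5.36 − 1.95 × 3.89) = 0.16 / 2.01 = 0.0796 V⁻¹.

λ = 0.0796 V⁻¹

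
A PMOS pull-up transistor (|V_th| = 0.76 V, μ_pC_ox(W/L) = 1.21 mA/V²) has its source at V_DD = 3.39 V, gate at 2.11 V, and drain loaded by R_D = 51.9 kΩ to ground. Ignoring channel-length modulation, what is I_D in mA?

I_D = 0.0631 mA

V_SG = V_DD − V_G = 3.39 − 2.11 = 1.28 V, so V_ov = 1.28 − 0.76 = 0.52 V.
Assume saturation: I_D = ½ k_p V_ov² = 0.5 × 1.21 × 0.52² = 0.164 mA, giving V_SD = V_DD − I_D R_D = 3.39 − 0.164 × 51.9 = -5.1 V.
But -5.1 V < V_ov = 0.52 V, so the device is actually in triode.
In triode I_D = k_p[V_ov V_SD − ½ V_SD²] and I_D = (V_DD − V_SD)/R_D. Equating: 31.4 V_SD² − 33.66 V_SD + 3.39 = 0, giving V_SD = 0.113 V (the root below V_ov).
I_D = (3.39 − 0.113) / 51.9 = 0.0631 mA.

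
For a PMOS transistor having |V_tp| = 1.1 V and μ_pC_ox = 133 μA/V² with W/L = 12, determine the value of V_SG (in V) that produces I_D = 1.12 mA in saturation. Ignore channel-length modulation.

V_SG = 2.28 V

k_p = μ_pC_ox · (W/L) = 1.596 mA/V².
In saturation I_D = ½ k_p (V_SG − |V_tp|)², so V_SG − |V_tp| = √(2 I_D / k_p) = √(2 × 1.12 / 1.596) = 1.18 V.
V_SG = 1.1 + 1.18 = 2.28 V.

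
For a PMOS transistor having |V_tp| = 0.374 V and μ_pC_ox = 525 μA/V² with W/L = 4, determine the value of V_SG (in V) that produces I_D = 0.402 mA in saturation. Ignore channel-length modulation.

V_SG = 0.993 V

k_p = μ_pC_ox · (W/L) = 2.1 mA/V².
In saturation I_D = ½ k_p (V_SG − |V_tp|)², so V_SG − |V_tp| = √(2 I_D / k_p) = √(2 × 0.402 / 2.1) = 0.619 V.
V_SG = 0.374 + 0.619 = 0.993 V.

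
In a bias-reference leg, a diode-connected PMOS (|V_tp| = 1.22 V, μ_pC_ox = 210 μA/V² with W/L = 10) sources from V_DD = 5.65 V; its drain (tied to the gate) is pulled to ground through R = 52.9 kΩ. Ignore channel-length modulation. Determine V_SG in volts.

V_SG = 1.49 V

With gate tied to drain, V_SG = V_SD ≥ V_SG − |V_tp|, so the device is in saturation.
k_p = μ_pC_ox · (W/L) = 2.1 mA/V².
KCL at the drain: ½ k_p (V_SG − |V_tp|)² = (V_DD − V_SG)/R.
Let x = V_SG − 1.22. Then 55.5 x² + x − 4.43 = 0, giving x = 0.274 V (positive root), so V_SG = 1.49 V.
I_D = (V_DD − V_SG)/R = (5.65 − 1.49) / 52.9 = 0.0786 mA.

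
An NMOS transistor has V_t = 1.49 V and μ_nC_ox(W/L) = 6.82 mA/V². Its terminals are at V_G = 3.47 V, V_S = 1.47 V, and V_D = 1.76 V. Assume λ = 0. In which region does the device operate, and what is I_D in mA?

Triode; I_D = 0.722 mA

V_GS = V_G − V_S = 3.47 − 1.47 = 2 V; V_DS = V_D − V_S = 1.76 − 1.47 = 0.29 V.
V_ov = V_GS − V_t = 2 − 1.49 = 0.51 V.
Since V_DS = 0.29 V < V_ov = 0.51 V, the device is in the triode region.
I_D = k_n [V_ov · V_DS − ½ V_DS²] = 6.82 × [0.51 × 0.29 − 0.5 × 0.29²] = 0.722 mA.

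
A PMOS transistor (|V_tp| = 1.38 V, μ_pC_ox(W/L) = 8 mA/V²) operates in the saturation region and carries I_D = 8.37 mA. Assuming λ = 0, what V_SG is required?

V_SG = 2.83 V

In saturation I_D = ½ k_p (V_SG − |V_tp|)², so V_SG − |V_tp| = √(2 I_D / k_p) = √(2 × 8.37 / 8) = 1.45 V.
V_SG = 1.38 + 1.45 = 2.83 V.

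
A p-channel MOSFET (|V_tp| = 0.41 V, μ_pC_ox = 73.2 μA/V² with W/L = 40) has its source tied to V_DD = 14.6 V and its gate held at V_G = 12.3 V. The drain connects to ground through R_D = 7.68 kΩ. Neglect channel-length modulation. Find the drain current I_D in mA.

I_D = 1.85 mA

V_SG = V_DD − V_G = 14.6 − 12.3 = 2.3 V, so V_ov = 2.3 − 0.41 = 1.89 V.
k_p = μ_pC_ox · (W/L) = 2.928 mA/V².
Assume saturation: I_D = ½ k_p V_ov² = 0.5 × 2.928 × 1.89² = 5.23 mA, giving V_SD = V_DD − I_D R_D = 14.6 − 5.23 × 7.68 = -25.6 V.
But -25.6 V < V_ov = 1.89 V, so the device is actually in triode.
In triode I_D = k_p[V_ov V_SD − ½ V_SD²] and I_D = (V_DD − V_SD)/R_D. Equating: 11.2 V_SD² − 43.5 V_SD + 14.6 = 0, giving V_SD = 0.371 V (the root below V_ov).
I_D = (14.6 − 0.371) / 7.68 = 1.85 mA.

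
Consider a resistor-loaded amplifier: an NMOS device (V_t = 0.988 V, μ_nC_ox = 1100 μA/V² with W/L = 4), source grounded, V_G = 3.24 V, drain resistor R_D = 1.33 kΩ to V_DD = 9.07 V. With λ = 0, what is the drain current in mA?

I_D = 6.25 mA

V_GS = V_G = 3.24 V, so V_ov = 3.24 − 0.988 = 2.25 V.
k_n = μ_nC_ox · (W/L) = 4.4 mA/V².
Assume saturation: I_D = ½ k_n V_ov² = 0.5 × 4.4 × 2.25² = 11.2 mA, giving V_DS = V_DD − I_D R_D = 9.07 − 11.2 × 1.33 = -5.77 V.
But -5.77 V < V_ov = 2.25 V, so the device is actually in triode.
In triode I_D = k_n[V_ov V_DS − ½ V_DS²] and I_D = (V_DD − V_DS)/R_D. Equating: 2.93 V_DS² − 14.18 V_DS + 9.07 = 0, giving V_DS = 0.758 V (the root below V_ov).
I_D = (9.07 − 0.758) / 1.33 = 6.25 mA.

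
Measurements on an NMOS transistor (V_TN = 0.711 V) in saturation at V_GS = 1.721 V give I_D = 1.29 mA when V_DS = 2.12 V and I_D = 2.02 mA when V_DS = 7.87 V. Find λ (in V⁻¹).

λ = 0.124 V⁻¹

With V_GS fixed, I_D ∝ (1 + λ V_DS) in saturation, so I_D2/I_D1 = (1 + λ V_DS2)/(1 + λ V_DS1).
2.02/1.29 = 1.566 = (1 + 7.87 λ)/(1 + 2.12 λ).
Solving: λ (I_D1 V_DS2 − I_D2 V_DS1) = I_D2 − I_D1, so λ = (2.02 − 1.29) / (1.29 × 7.87 − 2.02 × 2.12) = 0.73 / 5.87 = 0.124 V⁻¹.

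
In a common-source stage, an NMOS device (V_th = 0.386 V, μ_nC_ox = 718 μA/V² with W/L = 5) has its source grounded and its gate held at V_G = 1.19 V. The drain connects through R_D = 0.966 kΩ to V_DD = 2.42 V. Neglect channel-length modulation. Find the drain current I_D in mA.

I_D = 1.16 mA

V_GS = V_G = 1.19 V, so V_ov = 1.19 − 0.386 = 0.804 V.
k_n = μ_nC_ox · (W/L) = 3.59 mA/V².
Assume saturation: I_D = ½ k_n V_ov² = 0.5 × 3.59 × 0.804² = 1.16 mA, giving V_DS = V_DD − I_D R_D = 2.42 − 1.16 × 0.966 = 1.3 V.
V_DS = 1.3 V ≥ V_ov = 0.804 V, confirming saturation.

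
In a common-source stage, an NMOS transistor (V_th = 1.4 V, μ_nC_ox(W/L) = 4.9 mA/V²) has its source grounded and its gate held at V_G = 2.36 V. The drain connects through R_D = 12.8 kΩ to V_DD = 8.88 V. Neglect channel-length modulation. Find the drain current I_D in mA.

V_GS = V_G = 2.36 V, so V_ov = 2.36 − 1.4 = 0.96 V.
Assume saturation: I_D = ½ k_n V_ov² = 0.5 × 4.9 × 0.96² = 2.26 mA, giving V_DS = V_DD − I_D R_D = 8.88 − 2.26 × 12.8 = -20 V.
But -20 V < V_ov = 0.96 V, so the device is actually in triode.
In triode I_D = k_n[V_ov V_DS − ½ V_DS²] and I_D = (V_DD − V_DS)/R_D. Equating: 31.4 V_DS² − 61.21 V_DS + 8.88 = 0, giving V_DS = 0.158 V (the root below V_ov).
I_D = (8.88 − 0.158) / 12.8 = 0.681 mA.

I_D = 0.681 mA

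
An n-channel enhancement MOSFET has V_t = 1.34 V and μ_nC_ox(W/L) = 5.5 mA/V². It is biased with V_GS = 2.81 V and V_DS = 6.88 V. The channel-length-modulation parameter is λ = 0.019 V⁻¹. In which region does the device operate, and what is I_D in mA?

Saturation; I_D = 6.72 mA

V_ov = V_GS − V_t = 2.81 − 1.34 = 1.47 V.
Since V_DS = 6.88 V ≥ V_ov = 1.47 V, the device is in saturation.
I_D = ½ k_n V_ov² (1 + λ V_DS) = 0.5 × 5.5 × 1.47² × (1 + 0.019 × 6.88) = 6.72 mA.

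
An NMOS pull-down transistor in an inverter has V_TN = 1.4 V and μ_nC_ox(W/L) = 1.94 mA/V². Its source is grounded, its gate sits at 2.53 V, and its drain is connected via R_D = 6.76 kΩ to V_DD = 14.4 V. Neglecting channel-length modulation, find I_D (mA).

V_GS = V_G = 2.53 V, so V_ov = 2.53 − 1.4 = 1.13 V.
Assume saturation: I_D = ½ k_n V_ov² = 0.5 × 1.94 × 1.13² = 1.24 mA, giving V_DS = V_DD − I_D R_D = 14.4 − 1.24 × 6.76 = 6.03 V.
V_DS = 6.03 V ≥ V_ov = 1.13 V, confirming saturation.

I_D = 1.24 mA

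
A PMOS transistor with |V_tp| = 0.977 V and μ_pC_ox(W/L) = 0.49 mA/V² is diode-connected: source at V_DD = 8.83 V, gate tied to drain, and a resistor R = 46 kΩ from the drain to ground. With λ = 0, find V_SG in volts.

V_SG = 1.77 V

With gate tied to drain, V_SG = V_SD ≥ V_SG − |V_tp|, so the device is in saturation.
KCL at the drain: ½ k_p (V_SG − |V_tp|)² = (V_DD − V_SG)/R.
Let x = V_SG − 0.977. Then 11.3 x² + x − 7.853 = 0, giving x = 0.792 V (positive root), so V_SG = 1.77 V.
I_D = (V_DD − V_SG)/R = (8.83 − 1.77) / 46 = 0.154 mA.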